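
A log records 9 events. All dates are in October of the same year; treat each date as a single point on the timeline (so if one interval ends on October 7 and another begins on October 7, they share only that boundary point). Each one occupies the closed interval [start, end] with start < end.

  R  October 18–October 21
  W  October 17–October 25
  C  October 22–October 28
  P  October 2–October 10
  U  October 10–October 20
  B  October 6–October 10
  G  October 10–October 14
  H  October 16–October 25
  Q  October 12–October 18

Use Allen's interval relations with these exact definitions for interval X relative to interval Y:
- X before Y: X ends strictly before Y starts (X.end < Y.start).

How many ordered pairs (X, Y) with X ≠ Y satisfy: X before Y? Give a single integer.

Checking all 72 ordered pairs for relation 'before'; matching pairs in alphabetical order:
(B, C): B before C ✓
(B, H): B before H ✓
(B, Q): B before Q ✓
(B, R): B before R ✓
(B, W): B before W ✓
(G, C): G before C ✓
(G, H): G before H ✓
(G, R): G before R ✓
(G, W): G before W ✓
(P, C): P before C ✓
(P, H): P before H ✓
(P, Q): P before Q ✓
(P, R): P before R ✓
(P, W): P before W ✓
(Q, C): Q before C ✓
(R, C): R before C ✓
(U, C): U before C ✓
Count: 17.

17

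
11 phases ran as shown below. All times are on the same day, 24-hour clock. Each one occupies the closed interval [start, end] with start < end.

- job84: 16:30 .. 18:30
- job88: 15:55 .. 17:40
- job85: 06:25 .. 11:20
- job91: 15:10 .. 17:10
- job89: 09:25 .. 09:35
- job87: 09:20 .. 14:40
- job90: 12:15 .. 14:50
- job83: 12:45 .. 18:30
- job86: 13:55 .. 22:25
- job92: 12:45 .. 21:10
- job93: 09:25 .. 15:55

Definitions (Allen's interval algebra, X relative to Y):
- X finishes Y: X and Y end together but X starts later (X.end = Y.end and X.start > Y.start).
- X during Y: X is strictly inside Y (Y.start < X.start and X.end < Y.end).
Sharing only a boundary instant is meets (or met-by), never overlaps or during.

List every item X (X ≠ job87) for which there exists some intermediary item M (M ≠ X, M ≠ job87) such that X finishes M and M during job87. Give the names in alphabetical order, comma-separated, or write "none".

none

Target job87 = [09:20, 14:40].
Intermediaries M with M during job87: job89.
Via job89 — items with X finishes job89: none.
Union: none.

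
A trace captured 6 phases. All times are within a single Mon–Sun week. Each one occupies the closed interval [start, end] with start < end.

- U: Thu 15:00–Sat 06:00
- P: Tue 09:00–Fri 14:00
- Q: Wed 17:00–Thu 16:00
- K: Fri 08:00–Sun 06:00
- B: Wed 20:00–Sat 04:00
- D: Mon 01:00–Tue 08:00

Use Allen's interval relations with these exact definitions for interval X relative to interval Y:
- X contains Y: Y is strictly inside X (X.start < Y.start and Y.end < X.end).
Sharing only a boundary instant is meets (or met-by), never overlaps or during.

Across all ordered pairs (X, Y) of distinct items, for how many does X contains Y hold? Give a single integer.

Checking all 30 ordered pairs for relation 'contains'; matching pairs in alphabetical order:
(P, Q): P contains Q ✓
Count: 1.

1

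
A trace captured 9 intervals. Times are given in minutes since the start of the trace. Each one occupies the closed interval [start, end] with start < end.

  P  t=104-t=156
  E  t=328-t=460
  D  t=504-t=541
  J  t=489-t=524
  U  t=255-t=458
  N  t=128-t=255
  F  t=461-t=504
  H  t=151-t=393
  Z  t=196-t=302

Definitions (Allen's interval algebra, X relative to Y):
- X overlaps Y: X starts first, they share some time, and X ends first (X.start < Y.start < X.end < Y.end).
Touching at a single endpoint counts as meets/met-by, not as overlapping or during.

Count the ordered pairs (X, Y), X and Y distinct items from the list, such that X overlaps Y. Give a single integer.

10

Checking all 72 ordered pairs for relation 'overlaps'; matching pairs in alphabetical order:
(F, J): F overlaps J ✓
(H, E): H overlaps E ✓
(H, U): H overlaps U ✓
(J, D): J overlaps D ✓
(N, H): N overlaps H ✓
(N, Z): N overlaps Z ✓
(P, H): P overlaps H ✓
(P, N): P overlaps N ✓
(U, E): U overlaps E ✓
(Z, U): Z overlaps U ✓
Count: 10.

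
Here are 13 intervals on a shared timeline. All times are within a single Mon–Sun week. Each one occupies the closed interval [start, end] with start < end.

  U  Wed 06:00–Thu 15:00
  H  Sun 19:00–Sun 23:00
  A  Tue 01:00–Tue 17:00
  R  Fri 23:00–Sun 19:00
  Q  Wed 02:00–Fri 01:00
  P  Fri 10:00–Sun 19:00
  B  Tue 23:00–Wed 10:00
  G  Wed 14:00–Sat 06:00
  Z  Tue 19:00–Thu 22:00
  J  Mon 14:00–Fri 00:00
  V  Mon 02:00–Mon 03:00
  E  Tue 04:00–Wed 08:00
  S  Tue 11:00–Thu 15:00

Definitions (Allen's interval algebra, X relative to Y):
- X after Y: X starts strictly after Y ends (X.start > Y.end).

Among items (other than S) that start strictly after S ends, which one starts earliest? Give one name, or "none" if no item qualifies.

Target S = [Tue 11:00, Thu 15:00].
A [Tue 01:00, Tue 17:00] → overlaps → excluded.
B [Tue 23:00, Wed 10:00] → during → excluded.
E [Tue 04:00, Wed 08:00] → overlaps → excluded.
G [Wed 14:00, Sat 06:00] → overlapped-by → excluded.
H [Sun 19:00, Sun 23:00] → after → candidate.
J [Mon 14:00, Fri 00:00] → contains → excluded.
P [Fri 10:00, Sun 19:00] → after → candidate.
Q [Wed 02:00, Fri 01:00] → overlapped-by → excluded.
R [Fri 23:00, Sun 19:00] → after → candidate.
U [Wed 06:00, Thu 15:00] → finishes → excluded.
V [Mon 02:00, Mon 03:00] → before → excluded.
Z [Tue 19:00, Thu 22:00] → overlapped-by → excluded.
Among candidates, earliest start is Fri 10:00 → P.

P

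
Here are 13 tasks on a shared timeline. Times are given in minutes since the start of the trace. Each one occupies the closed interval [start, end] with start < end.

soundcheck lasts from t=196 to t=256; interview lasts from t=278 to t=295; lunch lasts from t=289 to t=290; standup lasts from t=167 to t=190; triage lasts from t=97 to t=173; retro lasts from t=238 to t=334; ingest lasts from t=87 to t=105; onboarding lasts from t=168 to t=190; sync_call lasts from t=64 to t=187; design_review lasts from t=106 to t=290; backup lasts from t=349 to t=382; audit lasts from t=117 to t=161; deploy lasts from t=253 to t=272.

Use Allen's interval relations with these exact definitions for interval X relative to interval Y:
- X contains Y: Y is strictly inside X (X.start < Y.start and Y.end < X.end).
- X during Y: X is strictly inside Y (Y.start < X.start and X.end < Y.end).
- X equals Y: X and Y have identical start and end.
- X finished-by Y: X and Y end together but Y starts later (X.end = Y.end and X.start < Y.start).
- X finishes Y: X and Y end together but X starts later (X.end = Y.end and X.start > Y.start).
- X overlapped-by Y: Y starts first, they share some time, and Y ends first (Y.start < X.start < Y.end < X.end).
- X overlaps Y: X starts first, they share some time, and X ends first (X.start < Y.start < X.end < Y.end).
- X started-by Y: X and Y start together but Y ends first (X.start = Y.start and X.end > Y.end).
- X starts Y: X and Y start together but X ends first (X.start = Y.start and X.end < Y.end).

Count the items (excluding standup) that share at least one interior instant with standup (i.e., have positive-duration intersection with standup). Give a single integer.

Target standup = [t=167, t=190].
audit [t=117, t=161] → before → no.
backup [t=349, t=382] → after → no.
deploy [t=253, t=272] → after → no.
design_review [t=106, t=290] → contains → counts.
ingest [t=87, t=105] → before → no.
interview [t=278, t=295] → after → no.
lunch [t=289, t=290] → after → no.
onboarding [t=168, t=190] → finishes → counts.
retro [t=238, t=334] → after → no.
soundcheck [t=196, t=256] → after → no.
sync_call [t=64, t=187] → overlaps → counts.
triage [t=97, t=173] → overlaps → counts.
Total: 4.

4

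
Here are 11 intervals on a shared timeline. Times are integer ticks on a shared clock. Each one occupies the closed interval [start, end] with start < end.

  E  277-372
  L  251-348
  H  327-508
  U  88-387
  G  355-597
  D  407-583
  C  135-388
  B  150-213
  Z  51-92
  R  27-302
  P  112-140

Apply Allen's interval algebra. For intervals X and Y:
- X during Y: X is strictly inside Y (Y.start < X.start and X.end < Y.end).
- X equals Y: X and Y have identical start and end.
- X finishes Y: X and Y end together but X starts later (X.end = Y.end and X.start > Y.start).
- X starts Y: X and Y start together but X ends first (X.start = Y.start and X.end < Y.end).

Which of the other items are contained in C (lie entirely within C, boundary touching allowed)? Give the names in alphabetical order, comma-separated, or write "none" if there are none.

Target C = [135, 388].
B [150, 213] → during → yes.
D [407, 583] → after → no.
E [277, 372] → during → yes.
G [355, 597] → overlapped-by → no.
H [327, 508] → overlapped-by → no.
L [251, 348] → during → yes.
P [112, 140] → overlaps → no.
R [27, 302] → overlaps → no.
U [88, 387] → overlaps → no.
Z [51, 92] → before → no.
Result: B, E, L.

B, E, L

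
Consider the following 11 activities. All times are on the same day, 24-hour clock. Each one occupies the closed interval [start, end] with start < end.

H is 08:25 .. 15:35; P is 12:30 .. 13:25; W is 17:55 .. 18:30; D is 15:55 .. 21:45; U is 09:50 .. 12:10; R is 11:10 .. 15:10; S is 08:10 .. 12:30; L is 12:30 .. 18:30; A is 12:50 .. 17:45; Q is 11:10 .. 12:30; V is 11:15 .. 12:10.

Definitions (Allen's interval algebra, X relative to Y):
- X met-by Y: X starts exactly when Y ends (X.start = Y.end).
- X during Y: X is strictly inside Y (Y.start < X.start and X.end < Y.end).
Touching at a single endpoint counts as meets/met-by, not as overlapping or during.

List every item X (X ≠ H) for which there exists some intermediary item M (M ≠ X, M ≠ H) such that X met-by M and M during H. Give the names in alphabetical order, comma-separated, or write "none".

L, P

Target H = [08:25, 15:35].
Intermediaries M with M during H: P, Q, R, U, V.
Via P — items with X met-by P: none.
Via Q — items with X met-by Q: L, P.
Via R — items with X met-by R: none.
Via U — items with X met-by U: none.
Via V — items with X met-by V: none.
Union: L, P.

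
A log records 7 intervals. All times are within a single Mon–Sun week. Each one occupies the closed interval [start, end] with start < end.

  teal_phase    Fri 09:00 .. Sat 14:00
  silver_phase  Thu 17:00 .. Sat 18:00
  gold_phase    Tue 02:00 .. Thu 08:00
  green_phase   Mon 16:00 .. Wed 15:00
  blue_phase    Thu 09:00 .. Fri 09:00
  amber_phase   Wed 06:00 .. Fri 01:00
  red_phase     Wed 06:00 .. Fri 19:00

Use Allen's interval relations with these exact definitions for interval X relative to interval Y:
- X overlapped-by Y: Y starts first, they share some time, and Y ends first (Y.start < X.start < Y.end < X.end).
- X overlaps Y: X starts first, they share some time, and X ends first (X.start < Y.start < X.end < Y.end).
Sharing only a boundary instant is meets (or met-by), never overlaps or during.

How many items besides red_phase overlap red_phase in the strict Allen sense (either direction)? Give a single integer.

4

Target red_phase = [Wed 06:00, Fri 19:00].
amber_phase [Wed 06:00, Fri 01:00] → starts → no.
blue_phase [Thu 09:00, Fri 09:00] → during → no.
gold_phase [Tue 02:00, Thu 08:00] → overlaps → counts.
green_phase [Mon 16:00, Wed 15:00] → overlaps → counts.
silver_phase [Thu 17:00, Sat 18:00] → overlapped-by → counts.
teal_phase [Fri 09:00, Sat 14:00] → overlapped-by → counts.
Total: 4.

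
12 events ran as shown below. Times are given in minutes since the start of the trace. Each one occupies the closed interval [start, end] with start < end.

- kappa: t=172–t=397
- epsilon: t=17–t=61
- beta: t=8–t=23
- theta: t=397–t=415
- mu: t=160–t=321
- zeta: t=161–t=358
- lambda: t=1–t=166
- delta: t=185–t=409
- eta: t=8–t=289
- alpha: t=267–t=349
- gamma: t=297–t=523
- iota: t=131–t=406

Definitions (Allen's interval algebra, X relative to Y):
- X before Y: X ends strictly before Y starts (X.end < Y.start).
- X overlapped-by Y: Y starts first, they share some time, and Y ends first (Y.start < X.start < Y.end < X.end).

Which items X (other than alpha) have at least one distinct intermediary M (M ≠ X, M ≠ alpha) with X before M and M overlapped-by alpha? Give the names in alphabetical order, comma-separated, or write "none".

Target alpha = [t=267, t=349].
Intermediaries M with M overlapped-by alpha: gamma.
Via gamma — items with X before gamma: beta, epsilon, eta, lambda.
Union: beta, epsilon, eta, lambda.

beta, epsilon, eta, lambda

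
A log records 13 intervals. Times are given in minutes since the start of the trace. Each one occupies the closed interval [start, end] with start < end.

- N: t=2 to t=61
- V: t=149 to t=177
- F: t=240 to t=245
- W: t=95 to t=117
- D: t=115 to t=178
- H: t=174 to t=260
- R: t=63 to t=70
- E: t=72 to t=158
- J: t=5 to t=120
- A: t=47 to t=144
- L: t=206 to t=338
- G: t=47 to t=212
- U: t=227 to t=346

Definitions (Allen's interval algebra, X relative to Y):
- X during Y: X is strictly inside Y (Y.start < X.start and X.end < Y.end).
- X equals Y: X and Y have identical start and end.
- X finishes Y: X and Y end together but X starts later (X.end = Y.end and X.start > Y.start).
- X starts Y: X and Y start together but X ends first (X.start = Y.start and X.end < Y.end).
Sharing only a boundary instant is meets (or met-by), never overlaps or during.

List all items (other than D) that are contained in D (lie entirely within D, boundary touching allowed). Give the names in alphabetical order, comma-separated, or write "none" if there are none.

V

Target D = [t=115, t=178].
A [t=47, t=144] → overlaps → no.
E [t=72, t=158] → overlaps → no.
F [t=240, t=245] → after → no.
G [t=47, t=212] → contains → no.
H [t=174, t=260] → overlapped-by → no.
J [t=5, t=120] → overlaps → no.
L [t=206, t=338] → after → no.
N [t=2, t=61] → before → no.
R [t=63, t=70] → before → no.
U [t=227, t=346] → after → no.
V [t=149, t=177] → during → yes.
W [t=95, t=117] → overlaps → no.
Result: V.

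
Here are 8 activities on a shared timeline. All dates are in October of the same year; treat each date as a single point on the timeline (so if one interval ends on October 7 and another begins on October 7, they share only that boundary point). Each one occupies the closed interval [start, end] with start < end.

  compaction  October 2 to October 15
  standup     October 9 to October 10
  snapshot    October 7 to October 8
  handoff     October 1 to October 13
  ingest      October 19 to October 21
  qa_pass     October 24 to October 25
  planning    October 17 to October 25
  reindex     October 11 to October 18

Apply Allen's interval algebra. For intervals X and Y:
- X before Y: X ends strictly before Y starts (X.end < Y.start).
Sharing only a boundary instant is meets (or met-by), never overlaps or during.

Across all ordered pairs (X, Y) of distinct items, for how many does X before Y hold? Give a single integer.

Checking all 56 ordered pairs for relation 'before'; matching pairs in alphabetical order:
(compaction, ingest): compaction before ingest ✓
(compaction, planning): compaction before planning ✓
(compaction, qa_pass): compaction before qa_pass ✓
(handoff, ingest): handoff before ingest ✓
(handoff, planning): handoff before planning ✓
(handoff, qa_pass): handoff before qa_pass ✓
(ingest, qa_pass): ingest before qa_pass ✓
(reindex, ingest): reindex before ingest ✓
(reindex, qa_pass): reindex before qa_pass ✓
(snapshot, ingest): snapshot before ingest ✓
(snapshot, planning): snapshot before planning ✓
(snapshot, qa_pass): snapshot before qa_pass ✓
(snapshot, reindex): snapshot before reindex ✓
(snapshot, standup): snapshot before standup ✓
(standup, ingest): standup before ingest ✓
(standup, planning): standup before planning ✓
(standup, qa_pass): standup before qa_pass ✓
(standup, reindex): standup before reindex ✓
Count: 18.

18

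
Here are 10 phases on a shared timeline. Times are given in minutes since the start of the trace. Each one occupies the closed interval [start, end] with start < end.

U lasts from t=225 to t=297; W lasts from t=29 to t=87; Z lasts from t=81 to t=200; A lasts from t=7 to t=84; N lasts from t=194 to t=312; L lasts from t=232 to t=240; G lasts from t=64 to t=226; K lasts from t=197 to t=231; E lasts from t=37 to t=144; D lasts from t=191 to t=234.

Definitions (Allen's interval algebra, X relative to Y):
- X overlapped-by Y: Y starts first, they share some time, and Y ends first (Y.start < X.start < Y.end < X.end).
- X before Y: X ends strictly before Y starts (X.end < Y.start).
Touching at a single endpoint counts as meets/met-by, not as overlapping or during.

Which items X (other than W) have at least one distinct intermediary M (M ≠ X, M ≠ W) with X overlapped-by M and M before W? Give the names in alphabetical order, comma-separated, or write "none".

none

Target W = [t=29, t=87].
Intermediaries M with M before W: none.
Union: none.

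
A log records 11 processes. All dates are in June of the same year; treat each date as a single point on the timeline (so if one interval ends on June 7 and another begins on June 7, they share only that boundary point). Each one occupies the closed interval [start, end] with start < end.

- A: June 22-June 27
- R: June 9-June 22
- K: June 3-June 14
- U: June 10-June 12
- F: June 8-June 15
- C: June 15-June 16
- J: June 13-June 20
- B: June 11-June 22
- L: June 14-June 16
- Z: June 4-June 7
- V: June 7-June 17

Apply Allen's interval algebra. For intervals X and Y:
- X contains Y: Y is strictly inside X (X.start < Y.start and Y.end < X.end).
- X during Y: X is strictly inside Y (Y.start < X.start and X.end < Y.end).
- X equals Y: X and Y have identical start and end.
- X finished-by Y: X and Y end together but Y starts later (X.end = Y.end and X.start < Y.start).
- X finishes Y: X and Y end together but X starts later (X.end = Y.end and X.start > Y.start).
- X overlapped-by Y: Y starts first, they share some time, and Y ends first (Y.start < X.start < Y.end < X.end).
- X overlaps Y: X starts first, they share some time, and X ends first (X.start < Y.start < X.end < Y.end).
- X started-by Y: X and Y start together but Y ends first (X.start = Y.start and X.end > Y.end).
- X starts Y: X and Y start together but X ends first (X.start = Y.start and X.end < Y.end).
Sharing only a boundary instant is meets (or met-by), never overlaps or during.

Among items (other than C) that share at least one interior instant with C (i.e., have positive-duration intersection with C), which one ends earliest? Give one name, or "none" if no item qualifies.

Target C = [June 15, June 16].
A [June 22, June 27] → after → excluded.
B [June 11, June 22] → contains → candidate.
F [June 8, June 15] → meets → excluded.
J [June 13, June 20] → contains → candidate.
K [June 3, June 14] → before → excluded.
L [June 14, June 16] → finished-by → candidate.
R [June 9, June 22] → contains → candidate.
U [June 10, June 12] → before → excluded.
V [June 7, June 17] → contains → candidate.
Z [June 4, June 7] → before → excluded.
Among candidates, earliest end is June 16 → L.

L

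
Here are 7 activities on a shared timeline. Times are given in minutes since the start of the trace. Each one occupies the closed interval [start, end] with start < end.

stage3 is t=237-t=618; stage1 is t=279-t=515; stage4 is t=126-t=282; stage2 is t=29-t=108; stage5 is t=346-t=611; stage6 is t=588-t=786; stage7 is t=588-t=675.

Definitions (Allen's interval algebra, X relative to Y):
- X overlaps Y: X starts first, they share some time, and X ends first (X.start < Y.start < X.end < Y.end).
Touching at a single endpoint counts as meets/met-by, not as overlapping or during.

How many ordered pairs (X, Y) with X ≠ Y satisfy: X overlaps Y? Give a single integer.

7

Checking all 42 ordered pairs for relation 'overlaps'; matching pairs in alphabetical order:
(stage1, stage5): stage1 overlaps stage5 ✓
(stage3, stage6): stage3 overlaps stage6 ✓
(stage3, stage7): stage3 overlaps stage7 ✓
(stage4, stage1): stage4 overlaps stage1 ✓
(stage4, stage3): stage4 overlaps stage3 ✓
(stage5, stage6): stage5 overlaps stage6 ✓
(stage5, stage7): stage5 overlaps stage7 ✓
Count: 7.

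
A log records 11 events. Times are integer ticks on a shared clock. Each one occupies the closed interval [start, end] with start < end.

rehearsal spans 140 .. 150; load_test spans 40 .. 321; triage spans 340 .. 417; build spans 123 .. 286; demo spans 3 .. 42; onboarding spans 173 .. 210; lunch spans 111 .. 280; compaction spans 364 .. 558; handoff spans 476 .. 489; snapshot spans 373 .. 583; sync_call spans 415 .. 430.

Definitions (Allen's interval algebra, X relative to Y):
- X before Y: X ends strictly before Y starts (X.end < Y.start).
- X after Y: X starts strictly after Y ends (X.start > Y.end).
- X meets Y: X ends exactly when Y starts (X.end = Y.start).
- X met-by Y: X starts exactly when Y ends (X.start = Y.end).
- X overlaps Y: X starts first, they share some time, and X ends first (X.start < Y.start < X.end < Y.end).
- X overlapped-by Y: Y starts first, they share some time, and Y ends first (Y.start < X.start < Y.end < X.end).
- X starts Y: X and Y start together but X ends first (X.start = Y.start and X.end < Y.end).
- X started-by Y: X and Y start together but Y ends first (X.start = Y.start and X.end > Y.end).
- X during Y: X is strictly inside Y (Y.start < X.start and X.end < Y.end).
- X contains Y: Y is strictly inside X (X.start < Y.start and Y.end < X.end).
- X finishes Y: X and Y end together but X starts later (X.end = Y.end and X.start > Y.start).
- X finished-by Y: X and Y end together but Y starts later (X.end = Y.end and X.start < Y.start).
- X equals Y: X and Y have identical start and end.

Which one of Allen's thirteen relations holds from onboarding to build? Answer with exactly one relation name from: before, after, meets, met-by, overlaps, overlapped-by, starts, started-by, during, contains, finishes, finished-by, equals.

onboarding = [173, 210]; build = [123, 286].
Compare endpoints: onboarding.start > build.start, onboarding.start < build.end, onboarding.end > build.start, onboarding.end < build.end.
That pattern is 'during'.

during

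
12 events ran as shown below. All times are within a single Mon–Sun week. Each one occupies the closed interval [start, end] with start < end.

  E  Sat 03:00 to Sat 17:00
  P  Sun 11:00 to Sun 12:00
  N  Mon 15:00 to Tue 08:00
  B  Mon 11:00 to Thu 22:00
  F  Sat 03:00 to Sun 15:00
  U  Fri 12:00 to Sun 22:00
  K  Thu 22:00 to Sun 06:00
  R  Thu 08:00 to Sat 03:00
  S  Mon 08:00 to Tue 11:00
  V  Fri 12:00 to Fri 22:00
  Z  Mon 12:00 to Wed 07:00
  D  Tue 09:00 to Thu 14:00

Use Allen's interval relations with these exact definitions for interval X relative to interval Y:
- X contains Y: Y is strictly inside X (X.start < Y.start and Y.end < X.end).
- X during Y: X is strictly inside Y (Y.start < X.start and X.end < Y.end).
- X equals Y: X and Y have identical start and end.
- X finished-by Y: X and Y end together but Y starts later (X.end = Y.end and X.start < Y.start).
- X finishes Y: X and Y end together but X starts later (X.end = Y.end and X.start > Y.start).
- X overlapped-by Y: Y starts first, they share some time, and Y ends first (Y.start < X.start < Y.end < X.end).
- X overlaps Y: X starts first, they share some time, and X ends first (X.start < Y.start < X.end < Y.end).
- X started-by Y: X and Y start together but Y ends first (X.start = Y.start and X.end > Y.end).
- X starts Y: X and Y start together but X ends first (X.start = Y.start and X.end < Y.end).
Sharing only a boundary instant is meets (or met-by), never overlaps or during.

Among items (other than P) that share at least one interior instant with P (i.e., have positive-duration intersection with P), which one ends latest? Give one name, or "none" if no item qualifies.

U

Target P = [Sun 11:00, Sun 12:00].
B [Mon 11:00, Thu 22:00] → before → excluded.
D [Tue 09:00, Thu 14:00] → before → excluded.
E [Sat 03:00, Sat 17:00] → before → excluded.
F [Sat 03:00, Sun 15:00] → contains → candidate.
K [Thu 22:00, Sun 06:00] → before → excluded.
N [Mon 15:00, Tue 08:00] → before → excluded.
R [Thu 08:00, Sat 03:00] → before → excluded.
S [Mon 08:00, Tue 11:00] → before → excluded.
U [Fri 12:00, Sun 22:00] → contains → candidate.
V [Fri 12:00, Fri 22:00] → before → excluded.
Z [Mon 12:00, Wed 07:00] → before → excluded.
Among candidates, latest end is Sun 22:00 → U.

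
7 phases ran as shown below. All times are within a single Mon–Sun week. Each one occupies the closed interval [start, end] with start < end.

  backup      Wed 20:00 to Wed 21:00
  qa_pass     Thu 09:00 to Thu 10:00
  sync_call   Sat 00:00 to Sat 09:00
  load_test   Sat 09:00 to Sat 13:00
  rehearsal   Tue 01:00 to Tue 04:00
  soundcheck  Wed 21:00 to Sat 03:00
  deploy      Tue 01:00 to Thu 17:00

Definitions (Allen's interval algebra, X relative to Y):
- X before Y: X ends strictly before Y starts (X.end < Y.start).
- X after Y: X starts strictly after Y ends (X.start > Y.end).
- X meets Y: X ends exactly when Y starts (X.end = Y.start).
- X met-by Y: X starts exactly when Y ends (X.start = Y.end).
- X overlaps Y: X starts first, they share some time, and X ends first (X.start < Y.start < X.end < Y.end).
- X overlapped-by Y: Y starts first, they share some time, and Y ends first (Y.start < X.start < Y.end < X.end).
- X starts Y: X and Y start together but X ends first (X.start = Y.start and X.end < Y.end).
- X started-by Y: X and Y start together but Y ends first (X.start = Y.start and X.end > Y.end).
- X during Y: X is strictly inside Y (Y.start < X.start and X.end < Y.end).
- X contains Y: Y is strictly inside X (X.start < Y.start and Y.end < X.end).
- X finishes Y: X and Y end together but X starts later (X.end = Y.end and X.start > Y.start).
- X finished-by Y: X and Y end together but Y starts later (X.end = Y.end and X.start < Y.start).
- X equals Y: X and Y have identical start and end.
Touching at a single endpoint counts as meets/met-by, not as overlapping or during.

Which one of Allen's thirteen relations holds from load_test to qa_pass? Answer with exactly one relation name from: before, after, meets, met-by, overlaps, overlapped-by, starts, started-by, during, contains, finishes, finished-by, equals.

after

load_test = [Sat 09:00, Sat 13:00]; qa_pass = [Thu 09:00, Thu 10:00].
Compare endpoints: load_test.start > qa_pass.start, load_test.start > qa_pass.end, load_test.end > qa_pass.start, load_test.end > qa_pass.end.
That pattern is 'after'.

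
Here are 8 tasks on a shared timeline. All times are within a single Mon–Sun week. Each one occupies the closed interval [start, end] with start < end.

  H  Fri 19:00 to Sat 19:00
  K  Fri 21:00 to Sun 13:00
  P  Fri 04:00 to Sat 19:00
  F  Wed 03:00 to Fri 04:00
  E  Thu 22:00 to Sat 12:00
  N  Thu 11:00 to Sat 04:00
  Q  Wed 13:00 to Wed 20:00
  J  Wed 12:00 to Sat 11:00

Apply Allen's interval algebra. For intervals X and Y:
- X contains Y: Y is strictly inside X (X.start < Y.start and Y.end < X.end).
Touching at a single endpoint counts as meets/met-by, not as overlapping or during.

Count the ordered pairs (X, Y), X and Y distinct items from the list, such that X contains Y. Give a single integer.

3

Checking all 56 ordered pairs for relation 'contains'; matching pairs in alphabetical order:
(F, Q): F contains Q ✓
(J, N): J contains N ✓
(J, Q): J contains Q ✓
Count: 3.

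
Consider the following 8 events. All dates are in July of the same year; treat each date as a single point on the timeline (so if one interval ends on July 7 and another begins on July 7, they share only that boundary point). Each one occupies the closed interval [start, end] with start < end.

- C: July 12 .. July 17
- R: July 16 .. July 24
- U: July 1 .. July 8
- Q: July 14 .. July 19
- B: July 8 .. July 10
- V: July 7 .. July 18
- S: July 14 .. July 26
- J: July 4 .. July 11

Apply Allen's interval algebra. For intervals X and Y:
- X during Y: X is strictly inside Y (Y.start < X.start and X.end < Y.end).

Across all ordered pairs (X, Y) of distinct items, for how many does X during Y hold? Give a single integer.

4

Checking all 56 ordered pairs for relation 'during'; matching pairs in alphabetical order:
(B, J): B during J ✓
(B, V): B during V ✓
(C, V): C during V ✓
(R, S): R during S ✓
Count: 4.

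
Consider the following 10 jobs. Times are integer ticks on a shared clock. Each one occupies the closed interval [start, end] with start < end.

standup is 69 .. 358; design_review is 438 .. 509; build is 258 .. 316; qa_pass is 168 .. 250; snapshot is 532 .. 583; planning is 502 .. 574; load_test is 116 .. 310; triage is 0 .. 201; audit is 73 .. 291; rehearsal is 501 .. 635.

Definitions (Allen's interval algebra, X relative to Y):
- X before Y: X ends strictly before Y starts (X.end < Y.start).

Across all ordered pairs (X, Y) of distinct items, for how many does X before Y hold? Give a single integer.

27

Checking all 90 ordered pairs for relation 'before'; matching pairs in alphabetical order:
(audit, design_review): audit before design_review ✓
(audit, planning): audit before planning ✓
(audit, rehearsal): audit before rehearsal ✓
(audit, snapshot): audit before snapshot ✓
(build, design_review): build before design_review ✓
(build, planning): build before planning ✓
(build, rehearsal): build before rehearsal ✓
(build, snapshot): build before snapshot ✓
(design_review, snapshot): design_review before snapshot ✓
(load_test, design_review): load_test before design_review ✓
(load_test, planning): load_test before planning ✓
(load_test, rehearsal): load_test before rehearsal ✓
(load_test, snapshot): load_test before snapshot ✓
(qa_pass, build): qa_pass before build ✓
(qa_pass, design_review): qa_pass before design_review ✓
(qa_pass, planning): qa_pass before planning ✓
(qa_pass, rehearsal): qa_pass before rehearsal ✓
(qa_pass, snapshot): qa_pass before snapshot ✓
(standup, design_review): standup before design_review ✓
(standup, planning): standup before planning ✓
(standup, rehearsal): standup before rehearsal ✓
(standup, snapshot): standup before snapshot ✓
(triage, build): triage before build ✓
(triage, design_review): triage before design_review ✓
... plus 3 further pairs not listed.
Count: 27.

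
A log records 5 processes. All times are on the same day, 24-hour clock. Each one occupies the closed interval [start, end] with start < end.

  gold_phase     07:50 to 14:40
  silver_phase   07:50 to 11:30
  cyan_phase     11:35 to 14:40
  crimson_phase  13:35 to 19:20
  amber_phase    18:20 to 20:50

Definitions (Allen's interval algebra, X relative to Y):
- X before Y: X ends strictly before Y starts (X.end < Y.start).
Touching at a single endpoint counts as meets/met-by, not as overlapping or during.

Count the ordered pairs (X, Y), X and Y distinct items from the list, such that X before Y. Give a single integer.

Checking all 20 ordered pairs for relation 'before'; matching pairs in alphabetical order:
(cyan_phase, amber_phase): cyan_phase before amber_phase ✓
(gold_phase, amber_phase): gold_phase before amber_phase ✓
(silver_phase, amber_phase): silver_phase before amber_phase ✓
(silver_phase, crimson_phase): silver_phase before crimson_phase ✓
(silver_phase, cyan_phase): silver_phase before cyan_phase ✓
Count: 5.

5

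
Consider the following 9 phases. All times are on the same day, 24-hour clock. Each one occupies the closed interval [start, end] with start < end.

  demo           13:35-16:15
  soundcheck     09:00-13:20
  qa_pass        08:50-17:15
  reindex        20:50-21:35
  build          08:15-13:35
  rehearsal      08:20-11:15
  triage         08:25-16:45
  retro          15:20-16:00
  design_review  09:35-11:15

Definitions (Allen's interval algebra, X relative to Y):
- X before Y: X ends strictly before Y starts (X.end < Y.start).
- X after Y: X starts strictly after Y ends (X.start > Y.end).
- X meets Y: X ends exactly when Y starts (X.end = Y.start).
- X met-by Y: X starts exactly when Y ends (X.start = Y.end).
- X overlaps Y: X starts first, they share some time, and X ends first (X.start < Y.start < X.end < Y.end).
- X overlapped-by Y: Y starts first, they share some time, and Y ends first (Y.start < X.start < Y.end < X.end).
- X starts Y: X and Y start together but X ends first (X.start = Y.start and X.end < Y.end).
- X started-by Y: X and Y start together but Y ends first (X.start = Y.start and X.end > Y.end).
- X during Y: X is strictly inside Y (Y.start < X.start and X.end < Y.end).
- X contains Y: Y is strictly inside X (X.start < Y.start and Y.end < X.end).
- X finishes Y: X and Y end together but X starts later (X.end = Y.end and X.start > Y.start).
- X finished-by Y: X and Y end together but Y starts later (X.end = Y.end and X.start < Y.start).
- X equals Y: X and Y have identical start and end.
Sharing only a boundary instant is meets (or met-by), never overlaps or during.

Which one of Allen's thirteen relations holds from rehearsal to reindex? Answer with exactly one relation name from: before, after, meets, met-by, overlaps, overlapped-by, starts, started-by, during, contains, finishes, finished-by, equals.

before

rehearsal = [08:20, 11:15]; reindex = [20:50, 21:35].
Compare endpoints: rehearsal.start < reindex.start, rehearsal.start < reindex.end, rehearsal.end < reindex.start, rehearsal.end < reindex.end.
That pattern is 'before'.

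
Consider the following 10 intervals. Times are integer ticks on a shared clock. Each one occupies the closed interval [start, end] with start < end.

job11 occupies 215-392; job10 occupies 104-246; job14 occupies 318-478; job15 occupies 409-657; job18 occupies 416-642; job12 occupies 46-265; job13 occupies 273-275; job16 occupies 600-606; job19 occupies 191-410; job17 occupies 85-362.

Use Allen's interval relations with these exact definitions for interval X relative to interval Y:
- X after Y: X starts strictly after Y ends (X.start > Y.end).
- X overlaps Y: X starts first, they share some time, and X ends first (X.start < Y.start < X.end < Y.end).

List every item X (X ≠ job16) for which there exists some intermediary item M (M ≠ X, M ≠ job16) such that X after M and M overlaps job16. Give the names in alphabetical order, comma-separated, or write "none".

none

Target job16 = [600, 606].
Intermediaries M with M overlaps job16: none.
Union: none.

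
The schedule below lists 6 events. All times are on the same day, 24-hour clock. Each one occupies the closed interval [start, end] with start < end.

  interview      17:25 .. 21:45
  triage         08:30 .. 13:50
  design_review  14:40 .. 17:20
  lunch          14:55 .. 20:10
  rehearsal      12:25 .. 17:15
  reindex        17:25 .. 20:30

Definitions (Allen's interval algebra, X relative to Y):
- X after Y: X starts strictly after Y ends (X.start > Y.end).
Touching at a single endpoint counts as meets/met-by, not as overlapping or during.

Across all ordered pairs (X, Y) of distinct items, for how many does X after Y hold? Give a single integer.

Checking all 30 ordered pairs for relation 'after'; matching pairs in alphabetical order:
(design_review, triage): design_review after triage ✓
(interview, design_review): interview after design_review ✓
(interview, rehearsal): interview after rehearsal ✓
(interview, triage): interview after triage ✓
(lunch, triage): lunch after triage ✓
(reindex, design_review): reindex after design_review ✓
(reindex, rehearsal): reindex after rehearsal ✓
(reindex, triage): reindex after triage ✓
Count: 8.

8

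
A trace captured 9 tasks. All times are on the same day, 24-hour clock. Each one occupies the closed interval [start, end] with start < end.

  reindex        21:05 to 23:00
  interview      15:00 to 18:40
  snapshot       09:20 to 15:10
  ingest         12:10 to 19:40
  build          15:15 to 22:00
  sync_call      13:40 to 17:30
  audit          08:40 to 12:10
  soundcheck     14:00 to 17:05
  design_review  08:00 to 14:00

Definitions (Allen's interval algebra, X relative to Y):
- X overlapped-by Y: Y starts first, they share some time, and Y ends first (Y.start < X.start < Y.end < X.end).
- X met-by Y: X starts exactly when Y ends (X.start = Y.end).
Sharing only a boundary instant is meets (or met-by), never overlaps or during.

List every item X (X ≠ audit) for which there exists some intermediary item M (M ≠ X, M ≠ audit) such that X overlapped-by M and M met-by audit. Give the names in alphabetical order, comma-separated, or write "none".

Target audit = [08:40, 12:10].
Intermediaries M with M met-by audit: ingest.
Via ingest — items with X overlapped-by ingest: build.
Union: build.

build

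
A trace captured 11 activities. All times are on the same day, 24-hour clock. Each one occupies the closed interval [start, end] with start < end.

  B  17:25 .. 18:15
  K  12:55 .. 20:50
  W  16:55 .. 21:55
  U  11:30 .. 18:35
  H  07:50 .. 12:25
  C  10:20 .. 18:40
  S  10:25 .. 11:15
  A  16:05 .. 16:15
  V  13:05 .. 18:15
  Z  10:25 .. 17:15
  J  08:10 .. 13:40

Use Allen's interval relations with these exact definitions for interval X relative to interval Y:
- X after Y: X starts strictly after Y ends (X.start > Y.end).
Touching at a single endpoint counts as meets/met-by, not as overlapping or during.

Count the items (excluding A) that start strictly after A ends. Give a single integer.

2

Target A = [16:05, 16:15].
B [17:25, 18:15] → after → counts.
C [10:20, 18:40] → contains → no.
H [07:50, 12:25] → before → no.
J [08:10, 13:40] → before → no.
K [12:55, 20:50] → contains → no.
S [10:25, 11:15] → before → no.
U [11:30, 18:35] → contains → no.
V [13:05, 18:15] → contains → no.
W [16:55, 21:55] → after → counts.
Z [10:25, 17:15] → contains → no.
Total: 2.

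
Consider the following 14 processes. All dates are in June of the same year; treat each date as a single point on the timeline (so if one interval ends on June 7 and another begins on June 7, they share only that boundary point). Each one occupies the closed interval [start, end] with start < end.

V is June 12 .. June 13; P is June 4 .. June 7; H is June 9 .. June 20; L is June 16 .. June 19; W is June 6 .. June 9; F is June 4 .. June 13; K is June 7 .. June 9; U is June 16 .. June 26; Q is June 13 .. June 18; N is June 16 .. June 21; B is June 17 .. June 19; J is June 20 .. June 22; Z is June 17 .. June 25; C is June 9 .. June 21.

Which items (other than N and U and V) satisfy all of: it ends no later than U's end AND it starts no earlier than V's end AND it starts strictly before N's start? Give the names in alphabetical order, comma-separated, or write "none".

Q

Conditions: its end is no later than U's end (X.end <= June 26) AND its start is no earlier than V's end (X.start >= June 13) AND its start is strictly before N's start (X.start < June 16).
B: end June 19 <= June 26? ✓; start June 17 >= June 13? ✓; start June 17 < June 16? ✗ → no.
C: end June 21 <= June 26? ✓; start June 9 >= June 13? ✗; start June 9 < June 16? ✓ → no.
F: end June 13 <= June 26? ✓; start June 4 >= June 13? ✗; start June 4 < June 16? ✓ → no.
H: end June 20 <= June 26? ✓; start June 9 >= June 13? ✗; start June 9 < June 16? ✓ → no.
J: end June 22 <= June 26? ✓; start June 20 >= June 13? ✓; start June 20 < June 16? ✗ → no.
K: end June 9 <= June 26? ✓; start June 7 >= June 13? ✗; start June 7 < June 16? ✓ → no.
L: end June 19 <= June 26? ✓; start June 16 >= June 13? ✓; start June 16 < June 16? ✗ → no.
P: end June 7 <= June 26? ✓; start June 4 >= June 13? ✗; start June 4 < June 16? ✓ → no.
Q: end June 18 <= June 26? ✓; start June 13 >= June 13? ✓; start June 13 < June 16? ✓ → yes.
W: end June 9 <= June 26? ✓; start June 6 >= June 13? ✗; start June 6 < June 16? ✓ → no.
Z: end June 25 <= June 26? ✓; start June 17 >= June 13? ✓; start June 17 < June 16? ✗ → no.
Result: Q.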